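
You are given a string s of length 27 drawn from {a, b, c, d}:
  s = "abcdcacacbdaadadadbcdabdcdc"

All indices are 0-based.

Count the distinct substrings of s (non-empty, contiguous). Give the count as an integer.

335

rank→(start, suffix):
  0 → (11, 'aadadadbcdabdcdc')
  1 → (0, 'abcdcacacbdaadadadbcdabdcdc')
  2 → (21, 'abdcdc')
  3 → (5, 'acacbdaadadadbcdabdcdc')
  4 → (7, 'acbdaadadadbcdabdcdc')
  5 → (12, 'adadadbcdabdcdc')
  6 → (14, 'adadbcdabdcdc')
  7 → (16, 'adbcdabdcdc')
  8 → (18, 'bcdabdcdc')
  9 → (1, 'bcdcacacbdaadadadbcdabdcdc')
  10 → (9, 'bdaadadadbcdabdcdc')
  11 → (22, 'bdcdc')
  12 → (26, 'c')
  13 → (4, 'cacacbdaadadadbcdabdcdc')
  14 → (6, 'cacbdaadadadbcdabdcdc')
  15 → (8, 'cbdaadadadbcdabdcdc')
  16 → (19, 'cdabdcdc')
  17 → (24, 'cdc')
  18 → (2, 'cdcacacbdaadadadbcdabdcdc')
  19 → (10, 'daadadadbcdabdcdc')
  20 → (20, 'dabdcdc')
  21 → (13, 'dadadbcdabdcdc')
  22 → (15, 'dadbcdabdcdc')
  23 → (17, 'dbcdabdcdc')
  24 → (25, 'dc')
  25 → (3, 'dcacacbdaadadadbcdabdcdc')
  26 → (23, 'dcdc')

SA = [11, 0, 21, 5, 7, 12, 14, 16, 18, 1, 9, 22, 26, 4, 6, 8, 19, 24, 2, 10, 20, 13, 15, 17, 25, 3, 23]
i: (SA[i-1],SA[i]) lcp shared
  1: (11,0) 1 'a'
  2: (0,21) 2 'ab'
  3: (21,5) 1 'a'
  4: (5,7) 2 'ac'
  5: (7,12) 1 'a'
  6: (12,14) 4 'adad'
  7: (14,16) 2 'ad'
  8: (16,18) 0 ''
  9: (18,1) 3 'bcd'
  10: (1,9) 1 'b'
  11: (9,22) 2 'bd'
  12: (22,26) 0 ''
  13: (26,4) 1 'c'
  14: (4,6) 3 'cac'
  15: (6,8) 1 'c'
  16: (8,19) 1 'c'
  17: (19,24) 2 'cd'
  18: (24,2) 3 'cdc'
  19: (2,10) 0 ''
  20: (10,20) 2 'da'
  21: (20,13) 2 'da'
  22: (13,15) 3 'dad'
  23: (15,17) 1 'd'
  24: (17,25) 1 'd'
  25: (25,3) 2 'dc'
  26: (3,23) 2 'dc'

n(n+1)/2 = 27·28/2 = 378
Σ LCP = 0 + 1 + 2 + 1 + 2 + 1 + 4 + 2 + 0 + 3 + 1 + 2 + 0 + 1 + 3 + 1 + 1 + 2 + 3 + 0 + 2 + 2 + 3 + 1 + 1 + 2 + 2 = 43
distinct = 378 − 43 = 335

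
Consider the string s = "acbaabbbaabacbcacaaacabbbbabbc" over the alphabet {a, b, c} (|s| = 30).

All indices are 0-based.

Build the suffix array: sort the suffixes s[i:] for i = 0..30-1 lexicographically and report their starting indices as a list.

[17, 8, 3, 18, 9, 4, 21, 26, 15, 19, 0, 11, 7, 2, 25, 10, 6, 24, 5, 23, 22, 27, 28, 13, 29, 16, 20, 14, 1, 12]

sorted suffixes:
  #0 SA[0]=17  'aaacabbbbabbc'
  #1 SA[1]=8  'aabacbcacaaacabbbbabbc'
  #2 SA[2]=3  'aabbbaabacbcacaaacabbbbabbc'
  #3 SA[3]=18  'aacabbbbabbc'
  #4 SA[4]=9  'abacbcacaaacabbbbabbc'
  #5 SA[5]=4  'abbbaabacbcacaaacabbbbabbc'
  #6 SA[6]=21  'abbbbabbc'
  #7 SA[7]=26  'abbc'
  #8 SA[8]=15  'acaaacabbbbabbc'
  #9 SA[9]=19  'acabbbbabbc'
  #10 SA[10]=0  'acbaabbbaabacbcacaaacabbbbabbc'
  #11 SA[11]=11  'acbcacaaacabbbbabbc'
  #12 SA[12]=7  'baabacbcacaaacabbbbabbc'
  #13 SA[13]=2  'baabbbaabacbcacaaacabbbbabbc'
  #14 SA[14]=25  'babbc'
  #15 SA[15]=10  'bacbcacaaacabbbbabbc'
  #16 SA[16]=6  'bbaabacbcacaaacabbbbabbc'
  #17 SA[17]=24  'bbabbc'
  #18 SA[18]=5  'bbbaabacbcacaaacabbbbabbc'
  #19 SA[19]=23  'bbbabbc'
  #20 SA[20]=22  'bbbbabbc'
  #21 SA[21]=27  'bbc'
  #22 SA[22]=28  'bc'
  #23 SA[23]=13  'bcacaaacabbbbabbc'
  #24 SA[24]=29  'c'
  #25 SA[25]=16  'caaacabbbbabbc'
  #26 SA[26]=20  'cabbbbabbc'
  #27 SA[27]=14  'cacaaacabbbbabbc'
  #28 SA[28]=1  'cbaabbbaabacbcacaaacabbbbabbc'
  #29 SA[29]=12  'cbcacaaacabbbbabbc'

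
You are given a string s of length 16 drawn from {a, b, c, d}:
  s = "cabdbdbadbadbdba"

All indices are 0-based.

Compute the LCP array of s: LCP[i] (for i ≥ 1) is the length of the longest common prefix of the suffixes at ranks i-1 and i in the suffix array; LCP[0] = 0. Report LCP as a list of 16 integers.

sorted suffixes:
  #0 SA[0]=15  'a'
  #1 SA[1]=1  'abdbdbadbadbdba'
  #2 SA[2]=7  'adbadbdba'
  #3 SA[3]=10  'adbdba'
  #4 SA[4]=14  'ba'
  #5 SA[5]=6  'badbadbdba'
  #6 SA[6]=9  'badbdba'
  #7 SA[7]=12  'bdba'
  #8 SA[8]=4  'bdbadbadbdba'
  #9 SA[9]=2  'bdbdbadbadbdba'
  #10 SA[10]=0  'cabdbdbadbadbdba'
  #11 SA[11]=13  'dba'
  #12 SA[12]=5  'dbadbadbdba'
  #13 SA[13]=8  'dbadbdba'
  #14 SA[14]=11  'dbdba'
  #15 SA[15]=3  'dbdbadbadbdba'

SA = [15, 1, 7, 10, 14, 6, 9, 12, 4, 2, 0, 13, 5, 8, 11, 3]
i: (SA[i-1],SA[i]) lcp shared
  1: (15,1) 1 'a'
  2: (1,7) 1 'a'
  3: (7,10) 3 'adb'
  4: (10,14) 0 ''
  5: (14,6) 2 'ba'
  6: (6,9) 4 'badb'
  7: (9,12) 1 'b'
  8: (12,4) 4 'bdba'
  9: (4,2) 3 'bdb'
  10: (2,0) 0 ''
  11: (0,13) 0 ''
  12: (13,5) 3 'dba'
  13: (5,8) 5 'dbadb'
  14: (8,11) 2 'db'
  15: (11,3) 5 'dbdba'

[0, 1, 1, 3, 0, 2, 4, 1, 4, 3, 0, 0, 3, 5, 2, 5]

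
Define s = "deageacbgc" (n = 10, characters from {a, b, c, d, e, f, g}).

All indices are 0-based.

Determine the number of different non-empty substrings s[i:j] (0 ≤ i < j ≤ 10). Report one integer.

sorted suffixes:
  #0 SA[0]=5  'acbgc'
  #1 SA[1]=2  'ageacbgc'
  #2 SA[2]=7  'bgc'
  #3 SA[3]=9  'c'
  #4 SA[4]=6  'cbgc'
  #5 SA[5]=0  'deageacbgc'
  #6 SA[6]=4  'eacbgc'
  #7 SA[7]=1  'eageacbgc'
  #8 SA[8]=8  'gc'
  #9 SA[9]=3  'geacbgc'

SA = [5, 2, 7, 9, 6, 0, 4, 1, 8, 3]
rank  pair      lcp
   1  s[5:],s[2:]  1  'a'
   2  s[2:],s[7:]  0  ''
   3  s[7:],s[9:]  0  ''
   4  s[9:],s[6:]  1  'c'
   5  s[6:],s[0:]  0  ''
   6  s[0:],s[4:]  0  ''
   7  s[4:],s[1:]  2  'ea'
   8  s[1:],s[8:]  0  ''
   9  s[8:],s[3:]  1  'g'

n(n+1)/2 = 10·11/2 = 55
Σ LCP = 0 + 1 + 0 + 0 + 1 + 0 + 0 + 2 + 0 + 1 = 5
distinct = 55 − 5 = 50

50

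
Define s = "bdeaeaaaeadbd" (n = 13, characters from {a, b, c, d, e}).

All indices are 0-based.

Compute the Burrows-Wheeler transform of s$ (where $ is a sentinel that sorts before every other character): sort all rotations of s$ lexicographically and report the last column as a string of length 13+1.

rank  rotation        last
    0  $bdeaeaaaeadbd  d
    1  aaaeadbd$bdeae  e
    2  aaeadbd$bdeaea  a
    3  adbd$bdeaeaaae  e
    4  aeaaaeadbd$bde  e
    5  aeadbd$bdeaeaa  a
    6  bd$bdeaeaaaead  d
    7  bdeaeaaaeadbd$  $
    8  d$bdeaeaaaeadb  b
    9  dbd$bdeaeaaaea  a
   10  deaeaaaeadbd$b  b
   11  eaaaeadbd$bdea  a
   12  eadbd$bdeaeaaa  a
   13  eaeaaaeadbd$bd  d

deaeead$babaad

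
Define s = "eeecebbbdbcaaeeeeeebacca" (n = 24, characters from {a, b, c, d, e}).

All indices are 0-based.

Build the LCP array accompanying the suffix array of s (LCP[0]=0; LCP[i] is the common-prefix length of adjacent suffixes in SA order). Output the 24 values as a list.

[0, 1, 1, 1, 0, 1, 2, 1, 1, 0, 2, 1, 1, 0, 0, 2, 1, 1, 2, 2, 3, 3, 4, 5]

sorted suffixes:
  #0 SA[0]=23  'a'
  #1 SA[1]=11  'aaeeeeeebacca'
  #2 SA[2]=20  'acca'
  #3 SA[3]=12  'aeeeeeebacca'
  #4 SA[4]=19  'bacca'
  #5 SA[5]=5  'bbbdbcaaeeeeeebacca'
  #6 SA[6]=6  'bbdbcaaeeeeeebacca'
  #7 SA[7]=9  'bcaaeeeeeebacca'
  #8 SA[8]=7  'bdbcaaeeeeeebacca'
  #9 SA[9]=22  'ca'
  #10 SA[10]=10  'caaeeeeeebacca'
  #11 SA[11]=21  'cca'
  #12 SA[12]=3  'cebbbdbcaaeeeeeebacca'
  #13 SA[13]=8  'dbcaaeeeeeebacca'
  #14 SA[14]=18  'ebacca'
  #15 SA[15]=4  'ebbbdbcaaeeeeeebacca'
  #16 SA[16]=2  'ecebbbdbcaaeeeeeebacca'
  #17 SA[17]=17  'eebacca'
  #18 SA[18]=1  'eecebbbdbcaaeeeeeebacca'
  #19 SA[19]=16  'eeebacca'
  #20 SA[20]=0  'eeecebbbdbcaaeeeeeebacca'
  #21 SA[21]=15  'eeeebacca'
  #22 SA[22]=14  'eeeeebacca'
  #23 SA[23]=13  'eeeeeebacca'

SA = [23, 11, 20, 12, 19, 5, 6, 9, 7, 22, 10, 21, 3, 8, 18, 4, 2, 17, 1, 16, 0, 15, 14, 13]
[i] adj suffixes → lcp
  [1] 23/11 → 1 ('a')
  [2] 11/20 → 1 ('a')
  [3] 20/12 → 1 ('a')
  [4] 12/19 → 0 ('')
  [5] 19/5 → 1 ('b')
  [6] 5/6 → 2 ('bb')
  [7] 6/9 → 1 ('b')
  [8] 9/7 → 1 ('b')
  [9] 7/22 → 0 ('')
  [10] 22/10 → 2 ('ca')
  [11] 10/21 → 1 ('c')
  [12] 21/3 → 1 ('c')
  [13] 3/8 → 0 ('')
  [14] 8/18 → 0 ('')
  [15] 18/4 → 2 ('eb')
  [16] 4/2 → 1 ('e')
  [17] 2/17 → 1 ('e')
  [18] 17/1 → 2 ('ee')
  [19] 1/16 → 2 ('ee')
  [20] 16/0 → 3 ('eee')
  [21] 0/15 → 3 ('eee')
  [22] 15/14 → 4 ('eeee')
  [23] 14/13 → 5 ('eeeee')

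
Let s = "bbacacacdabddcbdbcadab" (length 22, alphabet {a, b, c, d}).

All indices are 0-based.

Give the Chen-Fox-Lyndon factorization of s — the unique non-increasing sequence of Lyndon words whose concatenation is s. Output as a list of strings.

["b", "b", "acacacd", "abddcbdbcad", "ab"]

emit factor 1: 'b' (i=0, period=1)
emit factor 2: 'b' (i=1, period=1)
emit factor 3: 'acacacd' (i=2, period=7)
emit factor 4: 'abddcbdbcad' (i=9, period=11)
emit factor 5: 'ab' (i=20, period=2)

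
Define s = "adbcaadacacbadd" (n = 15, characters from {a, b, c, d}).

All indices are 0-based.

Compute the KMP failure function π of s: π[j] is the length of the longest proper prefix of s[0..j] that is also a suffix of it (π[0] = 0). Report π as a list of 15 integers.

[0, 0, 0, 0, 1, 1, 2, 1, 0, 1, 0, 0, 1, 2, 0]

π[0] = 0
j=1 s[j]='d': π[1]=0 (border '')
j=2 s[j]='b': π[2]=0 (border '')
j=3 s[j]='c': π[3]=0 (border '')
j=4 s[j]='a': π[4]=1 (border 'a')
j=5 s[j]='a': k: 1→0; π[5]=1 (border 'a')
j=6 s[j]='d': π[6]=2 (border 'ad')
j=7 s[j]='a': k: 2→0; π[7]=1 (border 'a')
j=8 s[j]='c': k: 1→0; π[8]=0 (border '')
j=9 s[j]='a': π[9]=1 (border 'a')
j=10 s[j]='c': k: 1→0; π[10]=0 (border '')
j=11 s[j]='b': π[11]=0 (border '')
j=12 s[j]='a': π[12]=1 (border 'a')
j=13 s[j]='d': π[13]=2 (border 'ad')
j=14 s[j]='d': k: 2→0; π[14]=0 (border '')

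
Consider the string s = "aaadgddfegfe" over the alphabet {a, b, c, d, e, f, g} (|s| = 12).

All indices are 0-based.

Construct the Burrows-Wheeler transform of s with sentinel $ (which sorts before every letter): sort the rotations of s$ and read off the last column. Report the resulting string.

rank  rotation       last
    0  $aaadgddfegfe  e
    1  aaadgddfegfe$  $
    2  aadgddfegfe$a  a
    3  adgddfegfe$aa  a
    4  ddfegfe$aaadg  g
    5  dfegfe$aaadgd  d
    6  dgddfegfe$aaa  a
    7  e$aaadgddfegf  f
    8  egfe$aaadgddf  f
    9  fe$aaadgddfeg  g
   10  fegfe$aaadgdd  d
   11  gddfegfe$aaad  d
   12  gfe$aaadgddfe  e

e$aagdaffgdde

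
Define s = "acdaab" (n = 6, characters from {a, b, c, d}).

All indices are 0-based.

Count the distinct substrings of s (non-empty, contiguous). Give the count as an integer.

19

sorted suffixes:
  #0 SA[0]=3  'aab'
  #1 SA[1]=4  'ab'
  #2 SA[2]=0  'acdaab'
  #3 SA[3]=5  'b'
  #4 SA[4]=1  'cdaab'
  #5 SA[5]=2  'daab'

SA = [3, 4, 0, 5, 1, 2]
rank  pair      lcp
   1  s[3:],s[4:]  1  'a'
   2  s[4:],s[0:]  1  'a'
   3  s[0:],s[5:]  0  ''
   4  s[5:],s[1:]  0  ''
   5  s[1:],s[2:]  0  ''

n(n+1)/2 = 6·7/2 = 21
Σ LCP = 0 + 1 + 1 + 0 + 0 + 0 = 2
distinct = 21 − 2 = 19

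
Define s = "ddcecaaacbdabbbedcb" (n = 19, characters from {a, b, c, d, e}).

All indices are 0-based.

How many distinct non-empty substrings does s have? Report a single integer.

rank | idx | suffix
   0 |   5 | aaacbdabbbedcb
   1 |   6 | aacbdabbbedcb
   2 |  11 | abbbedcb
   3 |   7 | acbdabbbedcb
   4 |  18 | b
   5 |  12 | bbbedcb
   6 |  13 | bbedcb
   7 |   9 | bdabbbedcb
   8 |  14 | bedcb
   9 |   4 | caaacbdabbbedcb
  10 |  17 | cb
  11 |   8 | cbdabbbedcb
  12 |   2 | cecaaacbdabbbedcb
  13 |  10 | dabbbedcb
  14 |  16 | dcb
  15 |   1 | dcecaaacbdabbbedcb
  16 |   0 | ddcecaaacbdabbbedcb
  17 |   3 | ecaaacbdabbbedcb
  18 |  15 | edcb

SA = [5, 6, 11, 7, 18, 12, 13, 9, 14, 4, 17, 8, 2, 10, 16, 1, 0, 3, 15]
[i] adj suffixes → lcp
  [1] 5/6 → 2 ('aa')
  [2] 6/11 → 1 ('a')
  [3] 11/7 → 1 ('a')
  [4] 7/18 → 0 ('')
  [5] 18/12 → 1 ('b')
  [6] 12/13 → 2 ('bb')
  [7] 13/9 → 1 ('b')
  [8] 9/14 → 1 ('b')
  [9] 14/4 → 0 ('')
  [10] 4/17 → 1 ('c')
  [11] 17/8 → 2 ('cb')
  [12] 8/2 → 1 ('c')
  [13] 2/10 → 0 ('')
  [14] 10/16 → 1 ('d')
  [15] 16/1 → 2 ('dc')
  [16] 1/0 → 1 ('d')
  [17] 0/3 → 0 ('')
  [18] 3/15 → 1 ('e')

n(n+1)/2 = 19·20/2 = 190
Σ LCP = 0 + 2 + 1 + 1 + 0 + 1 + 2 + 1 + 1 + 0 + 1 + 2 + 1 + 0 + 1 + 2 + 1 + 0 + 1 = 18
distinct = 190 − 18 = 172

172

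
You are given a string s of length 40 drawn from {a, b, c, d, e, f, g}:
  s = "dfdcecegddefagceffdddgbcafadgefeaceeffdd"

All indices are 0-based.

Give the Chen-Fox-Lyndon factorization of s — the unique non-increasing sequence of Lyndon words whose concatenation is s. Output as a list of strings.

emit factor 1: 'df' (i=0, period=2)
emit factor 2: 'd' (i=2, period=1)
emit factor 3: 'cecegddef' (i=3, period=9)
emit factor 4: 'agceffdddgbc' (i=12, period=12)
emit factor 5: 'af' (i=24, period=2)
emit factor 6: 'adgefe' (i=26, period=6)
emit factor 7: 'aceeffdd' (i=32, period=8)

["df", "d", "cecegddef", "agceffdddgbc", "af", "adgefe", "aceeffdd"]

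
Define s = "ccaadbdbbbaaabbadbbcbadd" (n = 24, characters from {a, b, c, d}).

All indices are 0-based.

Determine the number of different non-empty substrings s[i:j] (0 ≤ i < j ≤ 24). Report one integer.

265

rank→(start, suffix):
  0 → (10, 'aaabbadbbcbadd')
  1 → (11, 'aabbadbbcbadd')
  2 → (2, 'aadbdbbbaaabbadbbcbadd')
  3 → (12, 'abbadbbcbadd')
  4 → (15, 'adbbcbadd')
  5 → (3, 'adbdbbbaaabbadbbcbadd')
  6 → (21, 'add')
  7 → (9, 'baaabbadbbcbadd')
  8 → (14, 'badbbcbadd')
  9 → (20, 'badd')
  10 → (8, 'bbaaabbadbbcbadd')
  11 → (13, 'bbadbbcbadd')
  12 → (7, 'bbbaaabbadbbcbadd')
  13 → (17, 'bbcbadd')
  14 → (18, 'bcbadd')
  15 → (5, 'bdbbbaaabbadbbcbadd')
  16 → (1, 'caadbdbbbaaabbadbbcbadd')
  17 → (19, 'cbadd')
  18 → (0, 'ccaadbdbbbaaabbadbbcbadd')
  19 → (23, 'd')
  20 → (6, 'dbbbaaabbadbbcbadd')
  21 → (16, 'dbbcbadd')
  22 → (4, 'dbdbbbaaabbadbbcbadd')
  23 → (22, 'dd')

SA = [10, 11, 2, 12, 15, 3, 21, 9, 14, 20, 8, 13, 7, 17, 18, 5, 1, 19, 0, 23, 6, 16, 4, 22]
rank  pair      lcp
   1  s[10:],s[11:]  2  'aa'
   2  s[11:],s[2:]  2  'aa'
   3  s[2:],s[12:]  1  'a'
   4  s[12:],s[15:]  1  'a'
   5  s[15:],s[3:]  3  'adb'
   6  s[3:],s[21:]  2  'ad'
   7  s[21:],s[9:]  0  ''
   8  s[9:],s[14:]  2  'ba'
   9  s[14:],s[20:]  3  'bad'
  10  s[20:],s[8:]  1  'b'
  11  s[8:],s[13:]  3  'bba'
  12  s[13:],s[7:]  2  'bb'
  13  s[7:],s[17:]  2  'bb'
  14  s[17:],s[18:]  1  'b'
  15  s[18:],s[5:]  1  'b'
  16  s[5:],s[1:]  0  ''
  17  s[1:],s[19:]  1  'c'
  18  s[19:],s[0:]  1  'c'
  19  s[0:],s[23:]  0  ''
  20  s[23:],s[6:]  1  'd'
  21  s[6:],s[16:]  3  'dbb'
  22  s[16:],s[4:]  2  'db'
  23  s[4:],s[22:]  1  'd'

n(n+1)/2 = 24·25/2 = 300
Σ LCP = 0 + 2 + 2 + 1 + 1 + 3 + 2 + 0 + 2 + 3 + 1 + 3 + 2 + 2 + 1 + 1 + 0 + 1 + 1 + 0 + 1 + 3 + 2 + 1 = 35
distinct = 300 − 35 = 265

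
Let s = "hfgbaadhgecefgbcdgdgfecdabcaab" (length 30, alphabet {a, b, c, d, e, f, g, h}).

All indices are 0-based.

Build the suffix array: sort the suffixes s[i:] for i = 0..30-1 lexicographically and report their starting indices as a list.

rank | idx | suffix
   0 |  27 | aab
   1 |   4 | aadhgecefgbcdgdgfecdabcaab
   2 |  28 | ab
   3 |  24 | abcaab
   4 |   5 | adhgecefgbcdgdgfecdabcaab
   5 |  29 | b
   6 |   3 | baadhgecefgbcdgdgfecdabcaab
   7 |  25 | bcaab
   8 |  14 | bcdgdgfecdabcaab
   9 |  26 | caab
  10 |  22 | cdabcaab
  11 |  15 | cdgdgfecdabcaab
  12 |  10 | cefgbcdgdgfecdabcaab
  13 |  23 | dabcaab
  14 |  16 | dgdgfecdabcaab
  15 |  18 | dgfecdabcaab
  16 |   6 | dhgecefgbcdgdgfecdabcaab
  17 |  21 | ecdabcaab
  18 |   9 | ecefgbcdgdgfecdabcaab
  19 |  11 | efgbcdgdgfecdabcaab
  20 |  20 | fecdabcaab
  21 |   1 | fgbaadhgecefgbcdgdgfecdabcaab
  22 |  12 | fgbcdgdgfecdabcaab
  23 |   2 | gbaadhgecefgbcdgdgfecdabcaab
  24 |  13 | gbcdgdgfecdabcaab
  25 |  17 | gdgfecdabcaab
  26 |   8 | gecefgbcdgdgfecdabcaab
  27 |  19 | gfecdabcaab
  28 |   0 | hfgbaadhgecefgbcdgdgfecdabcaab
  29 |   7 | hgecefgbcdgdgfecdabcaab

[27, 4, 28, 24, 5, 29, 3, 25, 14, 26, 22, 15, 10, 23, 16, 18, 6, 21, 9, 11, 20, 1, 12, 2, 13, 17, 8, 19, 0, 7]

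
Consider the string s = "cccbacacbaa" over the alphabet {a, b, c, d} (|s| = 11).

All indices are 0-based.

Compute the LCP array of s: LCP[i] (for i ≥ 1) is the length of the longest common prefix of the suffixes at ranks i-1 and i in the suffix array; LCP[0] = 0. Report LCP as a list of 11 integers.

[0, 1, 1, 2, 0, 2, 0, 1, 3, 1, 2]

rank | idx | suffix
   0 |  10 | a
   1 |   9 | aa
   2 |   4 | acacbaa
   3 |   6 | acbaa
   4 |   8 | baa
   5 |   3 | bacacbaa
   6 |   5 | cacbaa
   7 |   7 | cbaa
   8 |   2 | cbacacbaa
   9 |   1 | ccbacacbaa
  10 |   0 | cccbacacbaa

SA = [10, 9, 4, 6, 8, 3, 5, 7, 2, 1, 0]
[i] adj suffixes → lcp
  [1] 10/9 → 1 ('a')
  [2] 9/4 → 1 ('a')
  [3] 4/6 → 2 ('ac')
  [4] 6/8 → 0 ('')
  [5] 8/3 → 2 ('ba')
  [6] 3/5 → 0 ('')
  [7] 5/7 → 1 ('c')
  [8] 7/2 → 3 ('cba')
  [9] 2/1 → 1 ('c')
  [10] 1/0 → 2 ('cc')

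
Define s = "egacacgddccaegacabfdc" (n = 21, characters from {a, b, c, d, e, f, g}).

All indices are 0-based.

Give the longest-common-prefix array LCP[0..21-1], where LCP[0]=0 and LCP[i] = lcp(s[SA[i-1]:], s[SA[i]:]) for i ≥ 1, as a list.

[0, 1, 3, 2, 1, 0, 0, 1, 2, 2, 1, 1, 0, 2, 1, 0, 5, 0, 0, 4, 1]

rank | idx | suffix
   0 |  16 | abfdc
   1 |  14 | acabfdc
   2 |   2 | acacgddccaegacabfdc
   3 |   4 | acgddccaegacabfdc
   4 |  11 | aegacabfdc
   5 |  17 | bfdc
   6 |  20 | c
   7 |  15 | cabfdc
   8 |   3 | cacgddccaegacabfdc
   9 |  10 | caegacabfdc
  10 |   9 | ccaegacabfdc
  11 |   5 | cgddccaegacabfdc
  12 |  19 | dc
  13 |   8 | dccaegacabfdc
  14 |   7 | ddccaegacabfdc
  15 |  12 | egacabfdc
  16 |   0 | egacacgddccaegacabfdc
  17 |  18 | fdc
  18 |  13 | gacabfdc
  19 |   1 | gacacgddccaegacabfdc
  20 |   6 | gddccaegacabfdc

SA = [16, 14, 2, 4, 11, 17, 20, 15, 3, 10, 9, 5, 19, 8, 7, 12, 0, 18, 13, 1, 6]
rank  pair      lcp
   1  s[16:],s[14:]  1  'a'
   2  s[14:],s[2:]  3  'aca'
   3  s[2:],s[4:]  2  'ac'
   4  s[4:],s[11:]  1  'a'
   5  s[11:],s[17:]  0  ''
   6  s[17:],s[20:]  0  ''
   7  s[20:],s[15:]  1  'c'
   8  s[15:],s[3:]  2  'ca'
   9  s[3:],s[10:]  2  'ca'
  10  s[10:],s[9:]  1  'c'
  11  s[9:],s[5:]  1  'c'
  12  s[5:],s[19:]  0  ''
  13  s[19:],s[8:]  2  'dc'
  14  s[8:],s[7:]  1  'd'
  15  s[7:],s[12:]  0  ''
  16  s[12:],s[0:]  5  'egaca'
  17  s[0:],s[18:]  0  ''
  18  s[18:],s[13:]  0  ''
  19  s[13:],s[1:]  4  'gaca'
  20  s[1:],s[6:]  1  'g'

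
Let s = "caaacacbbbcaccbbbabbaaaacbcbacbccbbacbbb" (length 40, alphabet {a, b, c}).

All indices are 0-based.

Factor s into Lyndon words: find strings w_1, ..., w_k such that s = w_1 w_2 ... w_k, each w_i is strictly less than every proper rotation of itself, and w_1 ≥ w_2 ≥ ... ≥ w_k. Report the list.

["c", "aaacacbbbcaccbbbabb", "aaaacbcbacbccbbacbbb"]

emit factor 1: 'c' (i=0, period=1)
emit factor 2: 'aaacacbbbcaccbbbabb' (i=1, period=19)
emit factor 3: 'aaaacbcbacbccbbacbbb' (i=20, period=20)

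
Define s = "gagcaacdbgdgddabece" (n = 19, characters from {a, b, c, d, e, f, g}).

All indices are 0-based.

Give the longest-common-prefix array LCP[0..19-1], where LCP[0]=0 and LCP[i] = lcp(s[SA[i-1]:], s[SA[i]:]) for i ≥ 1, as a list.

rank | idx | suffix
   0 |   4 | aacdbgdgddabece
   1 |  14 | abece
   2 |   5 | acdbgdgddabece
   3 |   1 | agcaacdbgdgddabece
   4 |  15 | bece
   5 |   8 | bgdgddabece
   6 |   3 | caacdbgdgddabece
   7 |   6 | cdbgdgddabece
   8 |  17 | ce
   9 |  13 | dabece
  10 |   7 | dbgdgddabece
  11 |  12 | ddabece
  12 |  10 | dgddabece
  13 |  18 | e
  14 |  16 | ece
  15 |   0 | gagcaacdbgdgddabece
  16 |   2 | gcaacdbgdgddabece
  17 |  11 | gddabece
  18 |   9 | gdgddabece

SA = [4, 14, 5, 1, 15, 8, 3, 6, 17, 13, 7, 12, 10, 18, 16, 0, 2, 11, 9]
rank  pair      lcp
   1  s[4:],s[14:]  1  'a'
   2  s[14:],s[5:]  1  'a'
   3  s[5:],s[1:]  1  'a'
   4  s[1:],s[15:]  0  ''
   5  s[15:],s[8:]  1  'b'
   6  s[8:],s[3:]  0  ''
   7  s[3:],s[6:]  1  'c'
   8  s[6:],s[17:]  1  'c'
   9  s[17:],s[13:]  0  ''
  10  s[13:],s[7:]  1  'd'
  11  s[7:],s[12:]  1  'd'
  12  s[12:],s[10:]  1  'd'
  13  s[10:],s[18:]  0  ''
  14  s[18:],s[16:]  1  'e'
  15  s[16:],s[0:]  0  ''
  16  s[0:],s[2:]  1  'g'
  17  s[2:],s[11:]  1  'g'
  18  s[11:],s[9:]  2  'gd'

[0, 1, 1, 1, 0, 1, 0, 1, 1, 0, 1, 1, 1, 0, 1, 0, 1, 1, 2]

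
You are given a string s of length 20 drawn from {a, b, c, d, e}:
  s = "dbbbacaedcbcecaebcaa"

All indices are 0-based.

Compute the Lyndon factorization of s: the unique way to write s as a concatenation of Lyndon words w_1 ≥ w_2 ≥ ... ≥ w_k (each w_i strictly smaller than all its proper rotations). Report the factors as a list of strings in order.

["d", "b", "b", "b", "acaedcbcecaebc", "a", "a"]

emit factor 1: 'd' (i=0, period=1)
emit factor 2: 'b' (i=1, period=1)
emit factor 3: 'b' (i=2, period=1)
emit factor 4: 'b' (i=3, period=1)
emit factor 5: 'acaedcbcecaebc' (i=4, period=14)
emit factor 6: 'a' (i=18, period=1)
emit factor 7: 'a' (i=19, period=1)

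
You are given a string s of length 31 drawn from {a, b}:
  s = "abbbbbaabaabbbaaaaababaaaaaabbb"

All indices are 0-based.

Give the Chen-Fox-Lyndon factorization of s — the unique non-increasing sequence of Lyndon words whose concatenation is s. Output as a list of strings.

["abbbbb", "aabaabbb", "aaaaabab", "aaaaaabbb"]

emit factor 1: 'abbbbb' (i=0, period=6)
emit factor 2: 'aabaabbb' (i=6, period=8)
emit factor 3: 'aaaaabab' (i=14, period=8)
emit factor 4: 'aaaaaabbb' (i=22, period=9)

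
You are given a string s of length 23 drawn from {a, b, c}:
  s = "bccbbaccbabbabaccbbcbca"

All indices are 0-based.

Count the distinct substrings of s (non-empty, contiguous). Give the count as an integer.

sorted suffixes:
  #0 SA[0]=22  'a'
  #1 SA[1]=12  'abaccbbcbca'
  #2 SA[2]=9  'abbabaccbbcbca'
  #3 SA[3]=5  'accbabbabaccbbcbca'
  #4 SA[4]=14  'accbbcbca'
  #5 SA[5]=11  'babaccbbcbca'
  #6 SA[6]=8  'babbabaccbbcbca'
  #7 SA[7]=4  'baccbabbabaccbbcbca'
  #8 SA[8]=13  'baccbbcbca'
  #9 SA[9]=10  'bbabaccbbcbca'
  #10 SA[10]=3  'bbaccbabbabaccbbcbca'
  #11 SA[11]=17  'bbcbca'
  #12 SA[12]=20  'bca'
  #13 SA[13]=18  'bcbca'
  #14 SA[14]=0  'bccbbaccbabbabaccbbcbca'
  #15 SA[15]=21  'ca'
  #16 SA[16]=7  'cbabbabaccbbcbca'
  #17 SA[17]=2  'cbbaccbabbabaccbbcbca'
  #18 SA[18]=16  'cbbcbca'
  #19 SA[19]=19  'cbca'
  #20 SA[20]=6  'ccbabbabaccbbcbca'
  #21 SA[21]=1  'ccbbaccbabbabaccbbcbca'
  #22 SA[22]=15  'ccbbcbca'

SA = [22, 12, 9, 5, 14, 11, 8, 4, 13, 10, 3, 17, 20, 18, 0, 21, 7, 2, 16, 19, 6, 1, 15]
i: (SA[i-1],SA[i]) lcp shared
  1: (22,12) 1 'a'
  2: (12,9) 2 'ab'
  3: (9,5) 1 'a'
  4: (5,14) 4 'accb'
  5: (14,11) 0 ''
  6: (11,8) 3 'bab'
  7: (8,4) 2 'ba'
  8: (4,13) 5 'baccb'
  9: (13,10) 1 'b'
  10: (10,3) 3 'bba'
  11: (3,17) 2 'bb'
  12: (17,20) 1 'b'
  13: (20,18) 2 'bc'
  14: (18,0) 2 'bc'
  15: (0,21) 0 ''
  16: (21,7) 1 'c'
  17: (7,2) 2 'cb'
  18: (2,16) 3 'cbb'
  19: (16,19) 2 'cb'
  20: (19,6) 1 'c'
  21: (6,1) 3 'ccb'
  22: (1,15) 4 'ccbb'

n(n+1)/2 = 23·24/2 = 276
Σ LCP = 0 + 1 + 2 + 1 + 4 + 0 + 3 + 2 + 5 + 1 + 3 + 2 + 1 + 2 + 2 + 0 + 1 + 2 + 3 + 2 + 1 + 3 + 4 = 45
distinct = 276 − 45 = 231

231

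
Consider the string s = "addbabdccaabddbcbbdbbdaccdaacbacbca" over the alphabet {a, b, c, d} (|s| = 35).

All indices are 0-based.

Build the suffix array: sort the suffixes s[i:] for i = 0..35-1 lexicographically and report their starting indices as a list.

[34, 9, 26, 4, 10, 27, 30, 22, 0, 3, 29, 19, 16, 32, 14, 20, 17, 5, 11, 33, 8, 28, 15, 31, 7, 23, 24, 25, 21, 2, 18, 13, 6, 1, 12]

sorted suffixes:
  #0 SA[0]=34  'a'
  #1 SA[1]=9  'aabddbcbbdbbdaccdaacbacbca'
  #2 SA[2]=26  'aacbacbca'
  #3 SA[3]=4  'abdccaabddbcbbdbbdaccdaacbacbca'
  #4 SA[4]=10  'abddbcbbdbbdaccdaacbacbca'
  #5 SA[5]=27  'acbacbca'
  #6 SA[6]=30  'acbca'
  #7 SA[7]=22  'accdaacbacbca'
  #8 SA[8]=0  'addbabdccaabddbcbbdbbdaccdaacbacbca'
  #9 SA[9]=3  'babdccaabddbcbbdbbdaccdaacbacbca'
  #10 SA[10]=29  'bacbca'
  #11 SA[11]=19  'bbdaccdaacbacbca'
  #12 SA[12]=16  'bbdbbdaccdaacbacbca'
  #13 SA[13]=32  'bca'
  #14 SA[14]=14  'bcbbdbbdaccdaacbacbca'
  #15 SA[15]=20  'bdaccdaacbacbca'
  #16 SA[16]=17  'bdbbdaccdaacbacbca'
  #17 SA[17]=5  'bdccaabddbcbbdbbdaccdaacbacbca'
  #18 SA[18]=11  'bddbcbbdbbdaccdaacbacbca'
  #19 SA[19]=33  'ca'
  #20 SA[20]=8  'caabddbcbbdbbdaccdaacbacbca'
  #21 SA[21]=28  'cbacbca'
  #22 SA[22]=15  'cbbdbbdaccdaacbacbca'
  #23 SA[23]=31  'cbca'
  #24 SA[24]=7  'ccaabddbcbbdbbdaccdaacbacbca'
  #25 SA[25]=23  'ccdaacbacbca'
  #26 SA[26]=24  'cdaacbacbca'
  #27 SA[27]=25  'daacbacbca'
  #28 SA[28]=21  'daccdaacbacbca'
  #29 SA[29]=2  'dbabdccaabddbcbbdbbdaccdaacbacbca'
  #30 SA[30]=18  'dbbdaccdaacbacbca'
  #31 SA[31]=13  'dbcbbdbbdaccdaacbacbca'
  #32 SA[32]=6  'dccaabddbcbbdbbdaccdaacbacbca'
  #33 SA[33]=1  'ddbabdccaabddbcbbdbbdaccdaacbacbca'
  #34 SA[34]=12  'ddbcbbdbbdaccdaacbacbca'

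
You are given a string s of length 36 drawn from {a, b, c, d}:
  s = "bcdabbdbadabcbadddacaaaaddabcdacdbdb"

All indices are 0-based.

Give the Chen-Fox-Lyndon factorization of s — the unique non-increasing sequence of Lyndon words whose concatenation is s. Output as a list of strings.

["bcd", "abbdbadabcbadddac", "aaaaddabcdacdbdb"]

emit factor 1: 'bcd' (i=0, period=3)
emit factor 2: 'abbdbadabcbadddac' (i=3, period=17)
emit factor 3: 'aaaaddabcdacdbdb' (i=20, period=16)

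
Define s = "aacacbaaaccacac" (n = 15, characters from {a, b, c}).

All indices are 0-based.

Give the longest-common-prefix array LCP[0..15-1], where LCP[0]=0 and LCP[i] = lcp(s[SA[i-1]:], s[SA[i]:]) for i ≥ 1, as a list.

sorted suffixes:
  #0 SA[0]=6  'aaaccacac'
  #1 SA[1]=0  'aacacbaaaccacac'
  #2 SA[2]=7  'aaccacac'
  #3 SA[3]=13  'ac'
  #4 SA[4]=11  'acac'
  #5 SA[5]=1  'acacbaaaccacac'
  #6 SA[6]=3  'acbaaaccacac'
  #7 SA[7]=8  'accacac'
  #8 SA[8]=5  'baaaccacac'
  #9 SA[9]=14  'c'
  #10 SA[10]=12  'cac'
  #11 SA[11]=10  'cacac'
  #12 SA[12]=2  'cacbaaaccacac'
  #13 SA[13]=4  'cbaaaccacac'
  #14 SA[14]=9  'ccacac'

SA = [6, 0, 7, 13, 11, 1, 3, 8, 5, 14, 12, 10, 2, 4, 9]
rank  pair      lcp
   1  s[6:],s[0:]  2  'aa'
   2  s[0:],s[7:]  3  'aac'
   3  s[7:],s[13:]  1  'a'
   4  s[13:],s[11:]  2  'ac'
   5  s[11:],s[1:]  4  'acac'
   6  s[1:],s[3:]  2  'ac'
   7  s[3:],s[8:]  2  'ac'
   8  s[8:],s[5:]  0  ''
   9  s[5:],s[14:]  0  ''
  10  s[14:],s[12:]  1  'c'
  11  s[12:],s[10:]  3  'cac'
  12  s[10:],s[2:]  3  'cac'
  13  s[2:],s[4:]  1  'c'
  14  s[4:],s[9:]  1  'c'

[0, 2, 3, 1, 2, 4, 2, 2, 0, 0, 1, 3, 3, 1, 1]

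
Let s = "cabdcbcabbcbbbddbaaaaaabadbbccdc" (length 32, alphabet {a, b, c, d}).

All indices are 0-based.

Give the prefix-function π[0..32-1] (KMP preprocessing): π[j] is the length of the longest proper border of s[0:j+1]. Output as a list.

[0, 0, 0, 0, 1, 0, 1, 2, 3, 0, 1, 0, 0, 0, 0, 0, 0, 0, 0, 0, 0, 0, 0, 0, 0, 0, 0, 0, 1, 1, 0, 1]

π[0] = 0
j=1 s[j]='a': π[1]=0 (border '')
j=2 s[j]='b': π[2]=0 (border '')
j=3 s[j]='d': π[3]=0 (border '')
j=4 s[j]='c': π[4]=1 (border 'c')
j=5 s[j]='b': k: 1→0; π[5]=0 (border '')
j=6 s[j]='c': π[6]=1 (border 'c')
j=7 s[j]='a': π[7]=2 (border 'ca')
j=8 s[j]='b': π[8]=3 (border 'cab')
j=9 s[j]='b': k: 3→0; π[9]=0 (border '')
j=10 s[j]='c': π[10]=1 (border 'c')
j=11 s[j]='b': k: 1→0; π[11]=0 (border '')
j=12 s[j]='b': π[12]=0 (border '')
j=13 s[j]='b': π[13]=0 (border '')
j=14 s[j]='d': π[14]=0 (border '')
j=15 s[j]='d': π[15]=0 (border '')
j=16 s[j]='b': π[16]=0 (border '')
j=17 s[j]='a': π[17]=0 (border '')
j=18 s[j]='a': π[18]=0 (border '')
j=19 s[j]='a': π[19]=0 (border '')
j=20 s[j]='a': π[20]=0 (border '')
j=21 s[j]='a': π[21]=0 (border '')
j=22 s[j]='a': π[22]=0 (border '')
j=23 s[j]='b': π[23]=0 (border '')
j=24 s[j]='a': π[24]=0 (border '')
j=25 s[j]='d': π[25]=0 (border '')
j=26 s[j]='b': π[26]=0 (border '')
j=27 s[j]='b': π[27]=0 (border '')
j=28 s[j]='c': π[28]=1 (border 'c')
j=29 s[j]='c': k: 1→0; π[29]=1 (border 'c')
j=30 s[j]='d': k: 1→0; π[30]=0 (border '')
j=31 s[j]='c': π[31]=1 (border 'c')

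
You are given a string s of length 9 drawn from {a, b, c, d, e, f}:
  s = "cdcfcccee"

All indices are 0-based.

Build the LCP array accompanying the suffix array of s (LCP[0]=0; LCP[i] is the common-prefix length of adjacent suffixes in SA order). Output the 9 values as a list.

rank→(start, suffix):
  0 → (4, 'cccee')
  1 → (5, 'ccee')
  2 → (0, 'cdcfcccee')
  3 → (6, 'cee')
  4 → (2, 'cfcccee')
  5 → (1, 'dcfcccee')
  6 → (8, 'e')
  7 → (7, 'ee')
  8 → (3, 'fcccee')

SA = [4, 5, 0, 6, 2, 1, 8, 7, 3]
rank  pair      lcp
   1  s[4:],s[5:]  2  'cc'
   2  s[5:],s[0:]  1  'c'
   3  s[0:],s[6:]  1  'c'
   4  s[6:],s[2:]  1  'c'
   5  s[2:],s[1:]  0  ''
   6  s[1:],s[8:]  0  ''
   7  s[8:],s[7:]  1  'e'
   8  s[7:],s[3:]  0  ''

[0, 2, 1, 1, 1, 0, 0, 1, 0]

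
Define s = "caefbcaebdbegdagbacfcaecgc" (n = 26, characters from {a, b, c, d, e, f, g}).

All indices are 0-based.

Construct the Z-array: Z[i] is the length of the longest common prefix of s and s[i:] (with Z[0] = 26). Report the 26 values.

[26, 0, 0, 0, 0, 3, 0, 0, 0, 0, 0, 0, 0, 0, 0, 0, 0, 0, 1, 0, 3, 0, 0, 1, 0, 1]

Z[0]=26
i=1: outside box; Z[1]=0
i=2: outside box; Z[2]=0
i=3: outside box; Z[3]=0
i=4: outside box; Z[4]=0
i=5: outside box; Z[5]=3 grow→box=[5,8)
i=6: min(r-i=2, Z[1]=0)=0; Z[6]=0
i=7: min(r-i=1, Z[2]=0)=0; Z[7]=0
i=8: outside box; Z[8]=0
i=9: outside box; Z[9]=0
i=10: outside box; Z[10]=0
i=11: outside box; Z[11]=0
i=12: outside box; Z[12]=0
i=13: outside box; Z[13]=0
i=14: outside box; Z[14]=0
i=15: outside box; Z[15]=0
i=16: outside box; Z[16]=0
i=17: outside box; Z[17]=0
i=18: outside box; Z[18]=1 grow→box=[18,19)
i=19: outside box; Z[19]=0
i=20: outside box; Z[20]=3 grow→box=[20,23)
i=21: min(r-i=2, Z[1]=0)=0; Z[21]=0
i=22: min(r-i=1, Z[2]=0)=0; Z[22]=0
i=23: outside box; Z[23]=1 grow→box=[23,24)
i=24: outside box; Z[24]=0
i=25: outside box; Z[25]=1 grow→box=[25,26)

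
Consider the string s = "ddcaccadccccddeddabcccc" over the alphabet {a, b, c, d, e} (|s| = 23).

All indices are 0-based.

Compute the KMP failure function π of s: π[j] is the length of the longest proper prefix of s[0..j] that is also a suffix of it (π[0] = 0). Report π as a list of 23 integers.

[0, 1, 0, 0, 0, 0, 0, 1, 0, 0, 0, 0, 1, 2, 0, 1, 2, 0, 0, 0, 0, 0, 0]

π[0] = 0
j=1 s[j]='d': π[1]=1 (border 'd')
j=2 s[j]='c': k: 1→0; π[2]=0 (border '')
j=3 s[j]='a': π[3]=0 (border '')
j=4 s[j]='c': π[4]=0 (border '')
j=5 s[j]='c': π[5]=0 (border '')
j=6 s[j]='a': π[6]=0 (border '')
j=7 s[j]='d': π[7]=1 (border 'd')
j=8 s[j]='c': k: 1→0; π[8]=0 (border '')
j=9 s[j]='c': π[9]=0 (border '')
j=10 s[j]='c': π[10]=0 (border '')
j=11 s[j]='c': π[11]=0 (border '')
j=12 s[j]='d': π[12]=1 (border 'd')
j=13 s[j]='d': π[13]=2 (border 'dd')
j=14 s[j]='e': k: 2→1→0; π[14]=0 (border '')
j=15 s[j]='d': π[15]=1 (border 'd')
j=16 s[j]='d': π[16]=2 (border 'dd')
j=17 s[j]='a': k: 2→1→0; π[17]=0 (border '')
j=18 s[j]='b': π[18]=0 (border '')
j=19 s[j]='c': π[19]=0 (border '')
j=20 s[j]='c': π[20]=0 (border '')
j=21 s[j]='c': π[21]=0 (border '')
j=22 s[j]='c': π[22]=0 (border '')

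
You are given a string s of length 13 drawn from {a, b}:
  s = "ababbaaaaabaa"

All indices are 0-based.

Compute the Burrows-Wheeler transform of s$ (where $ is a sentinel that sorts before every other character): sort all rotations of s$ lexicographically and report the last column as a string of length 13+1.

rank  rotation        last
    0  $ababbaaaaabaa  a
    1  a$ababbaaaaaba  a
    2  aa$ababbaaaaab  b
    3  aaaaabaa$ababb  b
    4  aaaabaa$ababba  a
    5  aaabaa$ababbaa  a
    6  aabaa$ababbaaa  a
    7  abaa$ababbaaaa  a
    8  ababbaaaaabaa$  $
    9  abbaaaaabaa$ab  b
   10  baa$ababbaaaaa  a
   11  baaaaabaa$abab  b
   12  babbaaaaabaa$a  a
   13  bbaaaaabaa$aba  a

aabbaaaa$babaa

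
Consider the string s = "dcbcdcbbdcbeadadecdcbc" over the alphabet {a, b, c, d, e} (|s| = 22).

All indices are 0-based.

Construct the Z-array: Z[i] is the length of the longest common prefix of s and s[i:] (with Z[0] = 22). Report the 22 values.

[22, 0, 0, 0, 3, 0, 0, 0, 3, 0, 0, 0, 0, 1, 0, 1, 0, 0, 4, 0, 0, 0]

Z[0]=22
i=1: fresh scan; Z[1]=0
i=2: fresh scan; Z[2]=0
i=3: fresh scan; Z[3]=0
i=4: fresh scan; Z[4]=3 extend→box=[4,7)
i=5: min(r-i=2, Z[1]=0)=0; Z[5]=0
i=6: min(r-i=1, Z[2]=0)=0; Z[6]=0
i=7: fresh scan; Z[7]=0
i=8: fresh scan; Z[8]=3 extend→box=[8,11)
i=9: min(r-i=2, Z[1]=0)=0; Z[9]=0
i=10: min(r-i=1, Z[2]=0)=0; Z[10]=0
i=11: fresh scan; Z[11]=0
i=12: fresh scan; Z[12]=0
i=13: fresh scan; Z[13]=1 extend→box=[13,14)
i=14: fresh scan; Z[14]=0
i=15: fresh scan; Z[15]=1 extend→box=[15,16)
i=16: fresh scan; Z[16]=0
i=17: fresh scan; Z[17]=0
i=18: fresh scan; Z[18]=4 extend→box=[18,22)
i=19: min(r-i=3, Z[1]=0)=0; Z[19]=0
i=20: min(r-i=2, Z[2]=0)=0; Z[20]=0
i=21: min(r-i=1, Z[3]=0)=0; Z[21]=0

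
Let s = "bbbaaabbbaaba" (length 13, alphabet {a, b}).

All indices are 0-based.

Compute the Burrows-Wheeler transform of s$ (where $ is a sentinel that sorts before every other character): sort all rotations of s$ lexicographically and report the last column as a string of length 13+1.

abbbaaaabbbb$a

rank  rotation        last
    0  $bbbaaabbbaaba  a
    1  a$bbbaaabbbaab  b
    2  aaabbbaaba$bbb  b
    3  aaba$bbbaaabbb  b
    4  aabbbaaba$bbba  a
    5  aba$bbbaaabbba  a
    6  abbbaaba$bbbaa  a
    7  ba$bbbaaabbbaa  a
    8  baaabbbaaba$bb  b
    9  baaba$bbbaaabb  b
   10  bbaaabbbaaba$b  b
   11  bbaaba$bbbaaab  b
   12  bbbaaabbbaaba$  $
   13  bbbaaba$bbbaaa  a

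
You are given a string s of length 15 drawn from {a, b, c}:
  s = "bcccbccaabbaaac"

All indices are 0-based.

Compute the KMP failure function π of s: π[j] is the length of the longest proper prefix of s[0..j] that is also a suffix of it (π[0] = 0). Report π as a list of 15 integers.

[0, 0, 0, 0, 1, 2, 3, 0, 0, 1, 1, 0, 0, 0, 0]

π[0] = 0
j=1 s[j]='c': π[1]=0 (border '')
j=2 s[j]='c': π[2]=0 (border '')
j=3 s[j]='c': π[3]=0 (border '')
j=4 s[j]='b': π[4]=1 (border 'b')
j=5 s[j]='c': π[5]=2 (border 'bc')
j=6 s[j]='c': π[6]=3 (border 'bcc')
j=7 s[j]='a': k: 3→0; π[7]=0 (border '')
j=8 s[j]='a': π[8]=0 (border '')
j=9 s[j]='b': π[9]=1 (border 'b')
j=10 s[j]='b': k: 1→0; π[10]=1 (border 'b')
j=11 s[j]='a': k: 1→0; π[11]=0 (border '')
j=12 s[j]='a': π[12]=0 (border '')
j=13 s[j]='a': π[13]=0 (border '')
j=14 s[j]='c': π[14]=0 (border '')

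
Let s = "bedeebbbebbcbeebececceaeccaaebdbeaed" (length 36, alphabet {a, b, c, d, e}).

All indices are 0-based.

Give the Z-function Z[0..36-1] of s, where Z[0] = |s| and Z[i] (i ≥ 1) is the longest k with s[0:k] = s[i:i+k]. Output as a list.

[36, 0, 0, 0, 0, 1, 1, 2, 0, 1, 1, 0, 2, 0, 0, 2, 0, 0, 0, 0, 0, 0, 0, 0, 0, 0, 0, 0, 0, 1, 0, 2, 0, 0, 0, 0]

Z[0]=36
i=1: outside box; Z[1]=0
i=2: outside box; Z[2]=0
i=3: outside box; Z[3]=0
i=4: outside box; Z[4]=0
i=5: outside box; Z[5]=1 extend→box=[5,6)
i=6: outside box; Z[6]=1 extend→box=[6,7)
i=7: outside box; Z[7]=2 extend→box=[7,9)
i=8: min(r-i=1, Z[1]=0)=0; Z[8]=0
i=9: outside box; Z[9]=1 extend→box=[9,10)
i=10: outside box; Z[10]=1 extend→box=[10,11)
i=11: outside box; Z[11]=0
i=12: outside box; Z[12]=2 extend→box=[12,14)
i=13: min(r-i=1, Z[1]=0)=0; Z[13]=0
i=14: outside box; Z[14]=0
i=15: outside box; Z[15]=2 extend→box=[15,17)
i=16: min(r-i=1, Z[1]=0)=0; Z[16]=0
i=17: outside box; Z[17]=0
i=18: outside box; Z[18]=0
i=19: outside box; Z[19]=0
i=20: outside box; Z[20]=0
i=21: outside box; Z[21]=0
i=22: outside box; Z[22]=0
i=23: outside box; Z[23]=0
i=24: outside box; Z[24]=0
i=25: outside box; Z[25]=0
i=26: outside box; Z[26]=0
i=27: outside box; Z[27]=0
i=28: outside box; Z[28]=0
i=29: outside box; Z[29]=1 extend→box=[29,30)
i=30: outside box; Z[30]=0
i=31: outside box; Z[31]=2 extend→box=[31,33)
i=32: min(r-i=1, Z[1]=0)=0; Z[32]=0
i=33: outside box; Z[33]=0
i=34: outside box; Z[34]=0
i=35: outside box; Z[35]=0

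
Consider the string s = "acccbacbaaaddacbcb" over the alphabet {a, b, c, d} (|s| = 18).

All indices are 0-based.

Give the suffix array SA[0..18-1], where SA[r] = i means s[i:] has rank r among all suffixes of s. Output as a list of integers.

rank | idx | suffix
   0 |   8 | aaaddacbcb
   1 |   9 | aaddacbcb
   2 |   5 | acbaaaddacbcb
   3 |  13 | acbcb
   4 |   0 | acccbacbaaaddacbcb
   5 |  10 | addacbcb
   6 |  17 | b
   7 |   7 | baaaddacbcb
   8 |   4 | bacbaaaddacbcb
   9 |  15 | bcb
  10 |  16 | cb
  11 |   6 | cbaaaddacbcb
  12 |   3 | cbacbaaaddacbcb
  13 |  14 | cbcb
  14 |   2 | ccbacbaaaddacbcb
  15 |   1 | cccbacbaaaddacbcb
  16 |  12 | dacbcb
  17 |  11 | ddacbcb

[8, 9, 5, 13, 0, 10, 17, 7, 4, 15, 16, 6, 3, 14, 2, 1, 12, 11]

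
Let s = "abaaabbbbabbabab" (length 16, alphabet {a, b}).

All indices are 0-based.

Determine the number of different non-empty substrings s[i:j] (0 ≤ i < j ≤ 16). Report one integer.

sorted suffixes:
  #0 SA[0]=2  'aaabbbbabbabab'
  #1 SA[1]=3  'aabbbbabbabab'
  #2 SA[2]=14  'ab'
  #3 SA[3]=0  'abaaabbbbabbabab'
  #4 SA[4]=12  'abab'
  #5 SA[5]=9  'abbabab'
  #6 SA[6]=4  'abbbbabbabab'
  #7 SA[7]=15  'b'
  #8 SA[8]=1  'baaabbbbabbabab'
  #9 SA[9]=13  'bab'
  #10 SA[10]=11  'babab'
  #11 SA[11]=8  'babbabab'
  #12 SA[12]=10  'bbabab'
  #13 SA[13]=7  'bbabbabab'
  #14 SA[14]=6  'bbbabbabab'
  #15 SA[15]=5  'bbbbabbabab'

SA = [2, 3, 14, 0, 12, 9, 4, 15, 1, 13, 11, 8, 10, 7, 6, 5]
[i] adj suffixes → lcp
  [1] 2/3 → 2 ('aa')
  [2] 3/14 → 1 ('a')
  [3] 14/0 → 2 ('ab')
  [4] 0/12 → 3 ('aba')
  [5] 12/9 → 2 ('ab')
  [6] 9/4 → 3 ('abb')
  [7] 4/15 → 0 ('')
  [8] 15/1 → 1 ('b')
  [9] 1/13 → 2 ('ba')
  [10] 13/11 → 3 ('bab')
  [11] 11/8 → 3 ('bab')
  [12] 8/10 → 1 ('b')
  [13] 10/7 → 4 ('bbab')
  [14] 7/6 → 2 ('bb')
  [15] 6/5 → 3 ('bbb')

n(n+1)/2 = 16·17/2 = 136
Σ LCP = 0 + 2 + 1 + 2 + 3 + 2 + 3 + 0 + 1 + 2 + 3 + 3 + 1 + 4 + 2 + 3 = 32
distinct = 136 − 32 = 104

104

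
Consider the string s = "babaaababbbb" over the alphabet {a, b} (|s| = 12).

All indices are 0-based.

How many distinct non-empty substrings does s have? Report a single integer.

58

rank | idx | suffix
   0 |   3 | aaababbbb
   1 |   4 | aababbbb
   2 |   1 | abaaababbbb
   3 |   5 | ababbbb
   4 |   7 | abbbb
   5 |  11 | b
   6 |   2 | baaababbbb
   7 |   0 | babaaababbbb
   8 |   6 | babbbb
   9 |  10 | bb
  10 |   9 | bbb
  11 |   8 | bbbb

SA = [3, 4, 1, 5, 7, 11, 2, 0, 6, 10, 9, 8]
rank  pair      lcp
   1  s[3:],s[4:]  2  'aa'
   2  s[4:],s[1:]  1  'a'
   3  s[1:],s[5:]  3  'aba'
   4  s[5:],s[7:]  2  'ab'
   5  s[7:],s[11:]  0  ''
   6  s[11:],s[2:]  1  'b'
   7  s[2:],s[0:]  2  'ba'
   8  s[0:],s[6:]  3  'bab'
   9  s[6:],s[10:]  1  'b'
  10  s[10:],s[9:]  2  'bb'
  11  s[9:],s[8:]  3  'bbb'

n(n+1)/2 = 12·13/2 = 78
Σ LCP = 0 + 2 + 1 + 3 + 2 + 0 + 1 + 2 + 3 + 1 + 2 + 3 = 20
distinct = 78 − 20 = 58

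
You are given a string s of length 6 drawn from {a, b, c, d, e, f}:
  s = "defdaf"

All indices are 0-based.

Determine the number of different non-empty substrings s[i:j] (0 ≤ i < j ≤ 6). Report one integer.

19

rank→(start, suffix):
  0 → (4, 'af')
  1 → (3, 'daf')
  2 → (0, 'defdaf')
  3 → (1, 'efdaf')
  4 → (5, 'f')
  5 → (2, 'fdaf')

SA = [4, 3, 0, 1, 5, 2]
rank  pair      lcp
   1  s[4:],s[3:]  0  ''
   2  s[3:],s[0:]  1  'd'
   3  s[0:],s[1:]  0  ''
   4  s[1:],s[5:]  0  ''
   5  s[5:],s[2:]  1  'f'

n(n+1)/2 = 6·7/2 = 21
Σ LCP = 0 + 0 + 1 + 0 + 0 + 1 = 2
distinct = 21 − 2 = 19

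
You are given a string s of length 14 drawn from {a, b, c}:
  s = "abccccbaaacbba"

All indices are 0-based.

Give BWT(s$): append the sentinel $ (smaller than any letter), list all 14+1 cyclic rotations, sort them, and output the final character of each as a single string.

abba$abccacaccb

rank  rotation         last
    0  $abccccbaaacbba  a
    1  a$abccccbaaacbb  b
    2  aaacbba$abccccb  b
    3  aacbba$abccccba  a
    4  abccccbaaacbba$  $
    5  acbba$abccccbaa  a
    6  ba$abccccbaaacb  b
    7  baaacbba$abcccc  c
    8  bba$abccccbaaac  c
    9  bccccbaaacbba$a  a
   10  cbaaacbba$abccc  c
   11  cbba$abccccbaaa  a
   12  ccbaaacbba$abcc  c
   13  cccbaaacbba$abc  c
   14  ccccbaaacbba$ab  b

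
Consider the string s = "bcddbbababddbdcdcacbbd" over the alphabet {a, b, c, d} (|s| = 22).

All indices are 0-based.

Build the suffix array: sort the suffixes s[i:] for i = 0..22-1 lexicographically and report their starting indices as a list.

rank→(start, suffix):
  0 → (6, 'ababddbdcdcacbbd')
  1 → (8, 'abddbdcdcacbbd')
  2 → (17, 'acbbd')
  3 → (5, 'bababddbdcdcacbbd')
  4 → (7, 'babddbdcdcacbbd')
  5 → (4, 'bbababddbdcdcacbbd')
  6 → (19, 'bbd')
  7 → (0, 'bcddbbababddbdcdcacbbd')
  8 → (20, 'bd')
  9 → (12, 'bdcdcacbbd')
  10 → (9, 'bddbdcdcacbbd')
  11 → (16, 'cacbbd')
  12 → (18, 'cbbd')
  13 → (14, 'cdcacbbd')
  14 → (1, 'cddbbababddbdcdcacbbd')
  15 → (21, 'd')
  16 → (3, 'dbbababddbdcdcacbbd')
  17 → (11, 'dbdcdcacbbd')
  18 → (15, 'dcacbbd')
  19 → (13, 'dcdcacbbd')
  20 → (2, 'ddbbababddbdcdcacbbd')
  21 → (10, 'ddbdcdcacbbd')

[6, 8, 17, 5, 7, 4, 19, 0, 20, 12, 9, 16, 18, 14, 1, 21, 3, 11, 15, 13, 2, 10]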